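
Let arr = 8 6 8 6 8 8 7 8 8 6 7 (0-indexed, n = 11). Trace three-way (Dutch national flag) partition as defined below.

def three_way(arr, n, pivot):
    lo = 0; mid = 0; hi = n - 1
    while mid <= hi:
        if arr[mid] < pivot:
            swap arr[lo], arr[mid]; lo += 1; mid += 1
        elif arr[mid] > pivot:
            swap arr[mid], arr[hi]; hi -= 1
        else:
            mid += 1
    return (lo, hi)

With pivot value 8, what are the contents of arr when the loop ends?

lo=0 mid=0 hi=10
8=8: mid=1
6<8: swap(0,1), lo=1 mid=2 ⇒ 6 8 8 6 8 8 7 8 8 6 7
8=8: mid=3
6<8: swap(1,3), lo=2 mid=4 ⇒ 6 6 8 8 8 8 7 8 8 6 7
8=8: mid=5
8=8: mid=6
7<8: swap(2,6), lo=3 mid=7 ⇒ 6 6 7 8 8 8 8 8 8 6 7
8=8: mid=8
8=8: mid=9
6<8: swap(3,9), lo=4 mid=10 ⇒ 6 6 7 6 8 8 8 8 8 8 7
7<8: swap(4,10), lo=5 mid=11 ⇒ 6 6 7 6 7 8 8 8 8 8 8
done. lo=5 hi=10; arr=6 6 7 6 7 8 8 8 8 8 8

6 6 7 6 7 8 8 8 8 8 8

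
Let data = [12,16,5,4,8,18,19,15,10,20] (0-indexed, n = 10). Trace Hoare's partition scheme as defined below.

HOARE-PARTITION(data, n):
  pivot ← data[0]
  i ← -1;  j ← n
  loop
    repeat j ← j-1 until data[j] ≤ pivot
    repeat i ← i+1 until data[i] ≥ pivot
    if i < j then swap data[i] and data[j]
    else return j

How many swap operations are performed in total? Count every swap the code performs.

2

pivot = data[0] = 12; i = -1, j = 10
j→8 (data[8]=10≤12), i→0 (data[0]=12≥12); i<j, swap → [10,16,5,4,8,18,19,15,12,20]
j→4 (data[4]=8≤12), i→1 (data[1]=16≥12); i<j, swap → [10,8,5,4,16,18,19,15,12,20]
j→3, i→4; i≥j, return j=3. data = [10,8,5,4,16,18,19,15,12,20]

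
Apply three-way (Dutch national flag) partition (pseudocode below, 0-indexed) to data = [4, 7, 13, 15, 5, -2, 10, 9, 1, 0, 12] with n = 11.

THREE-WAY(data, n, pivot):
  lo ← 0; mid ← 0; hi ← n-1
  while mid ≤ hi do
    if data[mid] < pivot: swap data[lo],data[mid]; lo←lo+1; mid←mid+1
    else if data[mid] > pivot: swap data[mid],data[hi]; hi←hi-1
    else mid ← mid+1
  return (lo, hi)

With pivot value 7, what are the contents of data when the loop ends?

[4, 0, 1, 5, -2, 7, 9, 10, 15, 12, 13]

pivot = 7; lo=0, mid=0, hi=10
data[mid]=4<7: swap data[0],data[0]; lo=1,mid=1 → [4, 7, 13, 15, 5, -2, 10, 9, 1, 0, 12]
data[mid]=7=7: mid=2
data[mid]=13>7: swap data[2],data[10]; hi=9 → [4, 7, 12, 15, 5, -2, 10, 9, 1, 0, 13]
data[mid]=12>7: swap data[2],data[9]; hi=8 → [4, 7, 0, 15, 5, -2, 10, 9, 1, 12, 13]
data[mid]=0<7: swap data[1],data[2]; lo=2,mid=3 → [4, 0, 7, 15, 5, -2, 10, 9, 1, 12, 13]
data[mid]=15>7: swap data[3],data[8]; hi=7 → [4, 0, 7, 1, 5, -2, 10, 9, 15, 12, 13]
data[mid]=1<7: swap data[2],data[3]; lo=3,mid=4 → [4, 0, 1, 7, 5, -2, 10, 9, 15, 12, 13]
data[mid]=5<7: swap data[3],data[4]; lo=4,mid=5 → [4, 0, 1, 5, 7, -2, 10, 9, 15, 12, 13]
data[mid]=-2<7: swap data[4],data[5]; lo=5,mid=6 → [4, 0, 1, 5, -2, 7, 10, 9, 15, 12, 13]
data[mid]=10>7: swap data[6],data[7]; hi=6 → [4, 0, 1, 5, -2, 7, 9, 10, 15, 12, 13]
data[mid]=9>7: swap data[6],data[6]; hi=5 → [4, 0, 1, 5, -2, 7, 9, 10, 15, 12, 13]
end: lo=5, hi=5; data = [4, 0, 1, 5, -2, 7, 9, 10, 15, 12, 13]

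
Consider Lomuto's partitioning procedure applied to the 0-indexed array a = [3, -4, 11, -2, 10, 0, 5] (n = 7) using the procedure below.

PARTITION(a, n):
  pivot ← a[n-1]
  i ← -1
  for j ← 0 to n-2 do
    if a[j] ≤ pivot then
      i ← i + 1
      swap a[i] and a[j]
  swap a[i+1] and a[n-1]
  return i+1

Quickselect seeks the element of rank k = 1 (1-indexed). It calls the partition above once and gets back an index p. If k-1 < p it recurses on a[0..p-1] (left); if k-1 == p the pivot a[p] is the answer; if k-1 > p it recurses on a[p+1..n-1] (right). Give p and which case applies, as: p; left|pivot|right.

pivot = a[6] = 5; i = -1
j=0: a[0]=3 ≤ 5 → i=0, swap a[0],a[0] (no change) → [3, -4, 11, -2, 10, 0, 5]
j=1: a[1]=-4 ≤ 5 → i=1, swap a[1],a[1] (no change) → [3, -4, 11, -2, 10, 0, 5]
j=2: a[2]=11 > 5 → no swap
j=3: a[3]=-2 ≤ 5 → i=2, swap a[2],a[3] → [3, -4, -2, 11, 10, 0, 5]
j=4: a[4]=10 > 5 → no swap
j=5: a[5]=0 ≤ 5 → i=3, swap a[3],a[5] → [3, -4, -2, 0, 10, 11, 5]
final swap a[4],a[6] → [3, -4, -2, 0, 5, 11, 10]; return 4
p = 4; k-1 = 0 < 4 ⇒ left

4; left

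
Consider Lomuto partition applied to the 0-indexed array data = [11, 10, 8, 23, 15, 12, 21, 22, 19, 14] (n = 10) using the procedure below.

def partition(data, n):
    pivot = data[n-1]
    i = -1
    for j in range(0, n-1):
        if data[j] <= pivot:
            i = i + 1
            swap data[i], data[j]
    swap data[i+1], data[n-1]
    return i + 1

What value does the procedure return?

4

pivot=14, i=-1
j=0: 11≤14, i=0, swap(0,0) ⇒ [11, 10, 8, 23, 15, 12, 21, 22, 19, 14]
j=1: 10≤14, i=1, swap(1,1) ⇒ [11, 10, 8, 23, 15, 12, 21, 22, 19, 14]
j=2: 8≤14, i=2, swap(2,2) ⇒ [11, 10, 8, 23, 15, 12, 21, 22, 19, 14]
j=3: 23>14, skip
j=4: 15>14, skip
j=5: 12≤14, i=3, swap(3,5) ⇒ [11, 10, 8, 12, 15, 23, 21, 22, 19, 14]
j=6: 21>14, skip
j=7: 22>14, skip
j=8: 19>14, skip
swap(4,9) ⇒ [11, 10, 8, 12, 14, 23, 21, 22, 19, 15]; return 4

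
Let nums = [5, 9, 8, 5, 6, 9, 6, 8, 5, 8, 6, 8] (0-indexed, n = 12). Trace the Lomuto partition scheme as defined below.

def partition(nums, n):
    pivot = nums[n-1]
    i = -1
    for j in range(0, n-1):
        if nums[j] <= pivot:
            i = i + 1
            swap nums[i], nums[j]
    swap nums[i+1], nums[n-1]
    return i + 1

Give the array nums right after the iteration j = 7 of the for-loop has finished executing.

[5, 8, 5, 6, 6, 8, 9, 9, 5, 8, 6, 8]

pivot = nums[11] = 8; i = -1
j=0: nums[0]=5 ≤ 8 → i=0, swap nums[0],nums[0] (no change) → [5, 9, 8, 5, 6, 9, 6, 8, 5, 8, 6, 8]
j=1: nums[1]=9 > 8 → no swap
j=2: nums[2]=8 ≤ 8 → i=1, swap nums[1],nums[2] → [5, 8, 9, 5, 6, 9, 6, 8, 5, 8, 6, 8]
j=3: nums[3]=5 ≤ 8 → i=2, swap nums[2],nums[3] → [5, 8, 5, 9, 6, 9, 6, 8, 5, 8, 6, 8]
j=4: nums[4]=6 ≤ 8 → i=3, swap nums[3],nums[4] → [5, 8, 5, 6, 9, 9, 6, 8, 5, 8, 6, 8]
j=5: nums[5]=9 > 8 → no swap
j=6: nums[6]=6 ≤ 8 → i=4, swap nums[4],nums[6] → [5, 8, 5, 6, 6, 9, 9, 8, 5, 8, 6, 8]
j=7: nums[7]=8 ≤ 8 → i=5, swap nums[5],nums[7] → [5, 8, 5, 6, 6, 8, 9, 9, 5, 8, 6, 8]
(after j=7) nums = [5, 8, 5, 6, 6, 8, 9, 9, 5, 8, 6, 8]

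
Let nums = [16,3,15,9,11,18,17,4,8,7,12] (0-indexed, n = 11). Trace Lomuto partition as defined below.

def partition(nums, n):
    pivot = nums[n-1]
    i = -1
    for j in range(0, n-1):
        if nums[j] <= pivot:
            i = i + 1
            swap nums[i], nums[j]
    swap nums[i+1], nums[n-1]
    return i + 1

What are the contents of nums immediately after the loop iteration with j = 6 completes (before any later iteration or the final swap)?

[3,9,11,16,15,18,17,4,8,7,12]

pivot=12, i=-1
j=0: 16>12, skip
j=1: 3≤12, i=0, swap(0,1) ⇒ [3,16,15,9,11,18,17,4,8,7,12]
j=2: 15>12, skip
j=3: 9≤12, i=1, swap(1,3) ⇒ [3,9,15,16,11,18,17,4,8,7,12]
j=4: 11≤12, i=2, swap(2,4) ⇒ [3,9,11,16,15,18,17,4,8,7,12]
j=5: 18>12, skip
j=6: 17>12, skip
(after j=6) nums = [3,9,11,16,15,18,17,4,8,7,12]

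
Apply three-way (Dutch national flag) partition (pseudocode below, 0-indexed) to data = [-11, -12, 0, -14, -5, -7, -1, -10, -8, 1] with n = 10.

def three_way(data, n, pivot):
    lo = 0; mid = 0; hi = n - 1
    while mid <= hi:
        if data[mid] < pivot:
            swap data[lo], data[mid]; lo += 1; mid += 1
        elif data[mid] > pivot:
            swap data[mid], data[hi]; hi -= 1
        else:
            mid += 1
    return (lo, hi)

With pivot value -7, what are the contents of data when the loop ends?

[-11, -12, -8, -14, -10, -7, -1, -5, 1, 0]

lo=0 mid=0 hi=9
-11<-7: swap(0,0), lo=1 mid=1 ⇒ [-11, -12, 0, -14, -5, -7, -1, -10, -8, 1]
-12<-7: swap(1,1), lo=2 mid=2 ⇒ [-11, -12, 0, -14, -5, -7, -1, -10, -8, 1]
0>-7: swap(2,9), hi=8 ⇒ [-11, -12, 1, -14, -5, -7, -1, -10, -8, 0]
1>-7: swap(2,8), hi=7 ⇒ [-11, -12, -8, -14, -5, -7, -1, -10, 1, 0]
-8<-7: swap(2,2), lo=3 mid=3 ⇒ [-11, -12, -8, -14, -5, -7, -1, -10, 1, 0]
-14<-7: swap(3,3), lo=4 mid=4 ⇒ [-11, -12, -8, -14, -5, -7, -1, -10, 1, 0]
-5>-7: swap(4,7), hi=6 ⇒ [-11, -12, -8, -14, -10, -7, -1, -5, 1, 0]
-10<-7: swap(4,4), lo=5 mid=5 ⇒ [-11, -12, -8, -14, -10, -7, -1, -5, 1, 0]
-7=-7: mid=6
-1>-7: swap(6,6), hi=5 ⇒ [-11, -12, -8, -14, -10, -7, -1, -5, 1, 0]
done. lo=5 hi=5; data=[-11, -12, -8, -14, -10, -7, -1, -5, 1, 0]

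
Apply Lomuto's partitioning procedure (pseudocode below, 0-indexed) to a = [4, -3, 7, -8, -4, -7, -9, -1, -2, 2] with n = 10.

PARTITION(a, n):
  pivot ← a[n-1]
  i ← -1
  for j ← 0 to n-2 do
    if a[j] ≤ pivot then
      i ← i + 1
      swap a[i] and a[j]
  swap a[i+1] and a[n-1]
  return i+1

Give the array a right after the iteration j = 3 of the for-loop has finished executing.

[-3, -8, 7, 4, -4, -7, -9, -1, -2, 2]

pivot=2, i=-1
j=0: 4>2, skip
j=1: -3≤2, i=0, swap(0,1) ⇒ [-3, 4, 7, -8, -4, -7, -9, -1, -2, 2]
j=2: 7>2, skip
j=3: -8≤2, i=1, swap(1,3) ⇒ [-3, -8, 7, 4, -4, -7, -9, -1, -2, 2]
(after j=3) a = [-3, -8, 7, 4, -4, -7, -9, -1, -2, 2]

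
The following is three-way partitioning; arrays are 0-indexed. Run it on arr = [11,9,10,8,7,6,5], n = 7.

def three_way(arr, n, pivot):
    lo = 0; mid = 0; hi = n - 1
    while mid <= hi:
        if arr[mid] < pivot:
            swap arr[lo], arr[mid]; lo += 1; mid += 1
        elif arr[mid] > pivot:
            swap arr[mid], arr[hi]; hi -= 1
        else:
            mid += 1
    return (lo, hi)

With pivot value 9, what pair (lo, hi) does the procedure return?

pivot = 9; lo=0, mid=0, hi=6
arr[mid]=11>9: swap arr[0],arr[6]; hi=5 → [5,9,10,8,7,6,11]
arr[mid]=5<9: swap arr[0],arr[0]; lo=1,mid=1 → [5,9,10,8,7,6,11]
arr[mid]=9=9: mid=2
arr[mid]=10>9: swap arr[2],arr[5]; hi=4 → [5,9,6,8,7,10,11]
arr[mid]=6<9: swap arr[1],arr[2]; lo=2,mid=3 → [5,6,9,8,7,10,11]
arr[mid]=8<9: swap arr[2],arr[3]; lo=3,mid=4 → [5,6,8,9,7,10,11]
arr[mid]=7<9: swap arr[3],arr[4]; lo=4,mid=5 → [5,6,8,7,9,10,11]
end: lo=4, hi=4; arr = [5,6,8,7,9,10,11]

(4, 4)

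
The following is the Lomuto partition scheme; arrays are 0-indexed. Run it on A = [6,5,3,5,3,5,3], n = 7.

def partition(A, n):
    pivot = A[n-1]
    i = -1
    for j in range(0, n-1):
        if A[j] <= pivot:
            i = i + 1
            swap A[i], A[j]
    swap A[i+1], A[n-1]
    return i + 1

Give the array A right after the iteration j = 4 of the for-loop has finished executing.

pivot = A[6] = 3; i = -1
j=0: A[0]=6 > 3 → no swap
j=1: A[1]=5 > 3 → no swap
j=2: A[2]=3 ≤ 3 → i=0, swap A[0],A[2] → [3,5,6,5,3,5,3]
j=3: A[3]=5 > 3 → no swap
j=4: A[4]=3 ≤ 3 → i=1, swap A[1],A[4] → [3,3,6,5,5,5,3]
(after j=4) A = [3,3,6,5,5,5,3]

[3,3,6,5,5,5,3]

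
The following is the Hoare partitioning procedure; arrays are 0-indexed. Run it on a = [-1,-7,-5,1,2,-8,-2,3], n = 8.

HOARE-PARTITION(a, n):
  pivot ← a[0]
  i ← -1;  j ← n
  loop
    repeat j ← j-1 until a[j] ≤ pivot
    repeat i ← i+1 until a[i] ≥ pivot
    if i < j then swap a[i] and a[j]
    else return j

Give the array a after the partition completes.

[-2,-7,-5,-8,2,1,-1,3]

pivot = a[0] = -1; i = -1, j = 8
j→6 (a[6]=-2≤-1), i→0 (a[0]=-1≥-1); i<j, swap → [-2,-7,-5,1,2,-8,-1,3]
j→5 (a[5]=-8≤-1), i→3 (a[3]=1≥-1); i<j, swap → [-2,-7,-5,-8,2,1,-1,3]
j→3, i→4; i≥j, return j=3. a = [-2,-7,-5,-8,2,1,-1,3]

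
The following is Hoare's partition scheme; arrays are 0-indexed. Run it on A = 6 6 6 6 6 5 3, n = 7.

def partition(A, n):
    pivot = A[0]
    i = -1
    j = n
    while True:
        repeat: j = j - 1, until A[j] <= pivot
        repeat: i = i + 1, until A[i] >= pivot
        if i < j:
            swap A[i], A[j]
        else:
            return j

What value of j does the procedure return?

pivot = A[0] = 6; i = -1, j = 7
j→6 (A[6]=3≤6), i→0 (A[0]=6≥6); i<j, swap → 3 6 6 6 6 5 6
j→5 (A[5]=5≤6), i→1 (A[1]=6≥6); i<j, swap → 3 5 6 6 6 6 6
j→4 (A[4]=6≤6), i→2 (A[2]=6≥6); i<j, swap → 3 5 6 6 6 6 6
j→3, i→3; i≥j, return j=3. A = 3 5 6 6 6 6 6

3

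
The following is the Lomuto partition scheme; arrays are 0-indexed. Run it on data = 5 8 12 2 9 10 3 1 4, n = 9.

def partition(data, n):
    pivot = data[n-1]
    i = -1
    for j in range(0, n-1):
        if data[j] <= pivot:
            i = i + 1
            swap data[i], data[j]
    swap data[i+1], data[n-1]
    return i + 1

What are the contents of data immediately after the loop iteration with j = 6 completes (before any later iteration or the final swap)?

pivot = data[8] = 4; i = -1
j=0: data[0]=5 > 4 → no swap
j=1: data[1]=8 > 4 → no swap
j=2: data[2]=12 > 4 → no swap
j=3: data[3]=2 ≤ 4 → i=0, swap data[0],data[3] → 2 8 12 5 9 10 3 1 4
j=4: data[4]=9 > 4 → no swap
j=5: data[5]=10 > 4 → no swap
j=6: data[6]=3 ≤ 4 → i=1, swap data[1],data[6] → 2 3 12 5 9 10 8 1 4
(after j=6) data = 2 3 12 5 9 10 8 1 4

2 3 12 5 9 10 8 1 4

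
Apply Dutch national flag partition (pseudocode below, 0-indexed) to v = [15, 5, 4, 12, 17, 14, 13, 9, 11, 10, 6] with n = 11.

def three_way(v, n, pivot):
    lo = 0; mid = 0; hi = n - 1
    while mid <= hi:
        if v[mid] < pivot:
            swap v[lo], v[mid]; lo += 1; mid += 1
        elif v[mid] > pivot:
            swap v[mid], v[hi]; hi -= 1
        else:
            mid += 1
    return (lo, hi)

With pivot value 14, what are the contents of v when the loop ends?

lo=0 mid=0 hi=10
15>14: swap(0,10), hi=9 ⇒ [6, 5, 4, 12, 17, 14, 13, 9, 11, 10, 15]
6<14: swap(0,0), lo=1 mid=1 ⇒ [6, 5, 4, 12, 17, 14, 13, 9, 11, 10, 15]
5<14: swap(1,1), lo=2 mid=2 ⇒ [6, 5, 4, 12, 17, 14, 13, 9, 11, 10, 15]
4<14: swap(2,2), lo=3 mid=3 ⇒ [6, 5, 4, 12, 17, 14, 13, 9, 11, 10, 15]
12<14: swap(3,3), lo=4 mid=4 ⇒ [6, 5, 4, 12, 17, 14, 13, 9, 11, 10, 15]
17>14: swap(4,9), hi=8 ⇒ [6, 5, 4, 12, 10, 14, 13, 9, 11, 17, 15]
10<14: swap(4,4), lo=5 mid=5 ⇒ [6, 5, 4, 12, 10, 14, 13, 9, 11, 17, 15]
14=14: mid=6
13<14: swap(5,6), lo=6 mid=7 ⇒ [6, 5, 4, 12, 10, 13, 14, 9, 11, 17, 15]
9<14: swap(6,7), lo=7 mid=8 ⇒ [6, 5, 4, 12, 10, 13, 9, 14, 11, 17, 15]
11<14: swap(7,8), lo=8 mid=9 ⇒ [6, 5, 4, 12, 10, 13, 9, 11, 14, 17, 15]
done. lo=8 hi=8; v=[6, 5, 4, 12, 10, 13, 9, 11, 14, 17, 15]

[6, 5, 4, 12, 10, 13, 9, 11, 14, 17, 15]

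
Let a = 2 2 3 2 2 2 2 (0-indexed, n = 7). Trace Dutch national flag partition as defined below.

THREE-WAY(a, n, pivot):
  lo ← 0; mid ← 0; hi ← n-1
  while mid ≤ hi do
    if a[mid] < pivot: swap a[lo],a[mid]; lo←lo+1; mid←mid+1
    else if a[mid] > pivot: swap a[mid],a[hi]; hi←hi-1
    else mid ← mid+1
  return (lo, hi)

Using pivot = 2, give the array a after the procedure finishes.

pivot = 2; lo=0, mid=0, hi=6
a[mid]=2=2: mid=1
a[mid]=2=2: mid=2
a[mid]=3>2: swap a[2],a[6]; hi=5 → 2 2 2 2 2 2 3
a[mid]=2=2: mid=3
a[mid]=2=2: mid=4
a[mid]=2=2: mid=5
a[mid]=2=2: mid=6
end: lo=0, hi=5; a = 2 2 2 2 2 2 3

2 2 2 2 2 2 3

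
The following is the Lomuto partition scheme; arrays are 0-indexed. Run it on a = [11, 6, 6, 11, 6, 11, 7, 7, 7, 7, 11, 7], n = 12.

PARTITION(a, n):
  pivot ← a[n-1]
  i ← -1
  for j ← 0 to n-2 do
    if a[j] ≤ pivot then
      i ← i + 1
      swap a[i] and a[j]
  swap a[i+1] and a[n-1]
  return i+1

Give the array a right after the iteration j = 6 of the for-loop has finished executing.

pivot = a[11] = 7; i = -1
j=0: a[0]=11 > 7 → no swap
j=1: a[1]=6 ≤ 7 → i=0, swap a[0],a[1] → [6, 11, 6, 11, 6, 11, 7, 7, 7, 7, 11, 7]
j=2: a[2]=6 ≤ 7 → i=1, swap a[1],a[2] → [6, 6, 11, 11, 6, 11, 7, 7, 7, 7, 11, 7]
j=3: a[3]=11 > 7 → no swap
j=4: a[4]=6 ≤ 7 → i=2, swap a[2],a[4] → [6, 6, 6, 11, 11, 11, 7, 7, 7, 7, 11, 7]
j=5: a[5]=11 > 7 → no swap
j=6: a[6]=7 ≤ 7 → i=3, swap a[3],a[6] → [6, 6, 6, 7, 11, 11, 11, 7, 7, 7, 11, 7]
(after j=6) a = [6, 6, 6, 7, 11, 11, 11, 7, 7, 7, 11, 7]

[6, 6, 6, 7, 11, 11, 11, 7, 7, 7, 11, 7]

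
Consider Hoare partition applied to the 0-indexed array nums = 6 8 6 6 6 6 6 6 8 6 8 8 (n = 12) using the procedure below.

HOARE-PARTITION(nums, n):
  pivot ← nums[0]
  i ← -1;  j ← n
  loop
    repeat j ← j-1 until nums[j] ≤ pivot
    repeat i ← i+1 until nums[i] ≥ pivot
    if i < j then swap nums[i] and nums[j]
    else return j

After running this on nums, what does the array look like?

6 6 6 6 6 6 6 8 8 6 8 8

pivot=6
j stops at 9 (6), i stops at 0 (6); swap ⇒ 6 8 6 6 6 6 6 6 8 6 8 8
j stops at 7 (6), i stops at 1 (8); swap ⇒ 6 6 6 6 6 6 6 8 8 6 8 8
j stops at 6 (6), i stops at 2 (6); swap ⇒ 6 6 6 6 6 6 6 8 8 6 8 8
j stops at 5 (6), i stops at 3 (6); swap ⇒ 6 6 6 6 6 6 6 8 8 6 8 8
j stops at 4, i stops at 4; i≥j ⇒ return 4. nums=6 6 6 6 6 6 6 8 8 6 8 8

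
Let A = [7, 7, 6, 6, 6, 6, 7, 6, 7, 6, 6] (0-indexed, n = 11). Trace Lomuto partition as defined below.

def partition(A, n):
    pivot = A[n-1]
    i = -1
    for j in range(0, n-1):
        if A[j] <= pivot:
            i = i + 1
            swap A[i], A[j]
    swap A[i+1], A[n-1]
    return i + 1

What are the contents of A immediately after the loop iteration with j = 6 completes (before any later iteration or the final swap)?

pivot = A[10] = 6; i = -1
j=0: A[0]=7 > 6 → no swap
j=1: A[1]=7 > 6 → no swap
j=2: A[2]=6 ≤ 6 → i=0, swap A[0],A[2] → [6, 7, 7, 6, 6, 6, 7, 6, 7, 6, 6]
j=3: A[3]=6 ≤ 6 → i=1, swap A[1],A[3] → [6, 6, 7, 7, 6, 6, 7, 6, 7, 6, 6]
j=4: A[4]=6 ≤ 6 → i=2, swap A[2],A[4] → [6, 6, 6, 7, 7, 6, 7, 6, 7, 6, 6]
j=5: A[5]=6 ≤ 6 → i=3, swap A[3],A[5] → [6, 6, 6, 6, 7, 7, 7, 6, 7, 6, 6]
j=6: A[6]=7 > 6 → no swap
(after j=6) A = [6, 6, 6, 6, 7, 7, 7, 6, 7, 6, 6]

[6, 6, 6, 6, 7, 7, 7, 6, 7, 6, 6]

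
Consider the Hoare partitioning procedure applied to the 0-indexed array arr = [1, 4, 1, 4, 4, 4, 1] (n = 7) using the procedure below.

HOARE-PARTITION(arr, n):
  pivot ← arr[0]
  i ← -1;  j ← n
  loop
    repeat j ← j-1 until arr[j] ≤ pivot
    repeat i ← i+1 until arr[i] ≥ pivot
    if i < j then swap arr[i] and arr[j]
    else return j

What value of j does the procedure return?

pivot = arr[0] = 1; i = -1, j = 7
j→6 (arr[6]=1≤1), i→0 (arr[0]=1≥1); i<j, swap → [1, 4, 1, 4, 4, 4, 1]
j→2 (arr[2]=1≤1), i→1 (arr[1]=4≥1); i<j, swap → [1, 1, 4, 4, 4, 4, 1]
j→1, i→2; i≥j, return j=1. arr = [1, 1, 4, 4, 4, 4, 1]

1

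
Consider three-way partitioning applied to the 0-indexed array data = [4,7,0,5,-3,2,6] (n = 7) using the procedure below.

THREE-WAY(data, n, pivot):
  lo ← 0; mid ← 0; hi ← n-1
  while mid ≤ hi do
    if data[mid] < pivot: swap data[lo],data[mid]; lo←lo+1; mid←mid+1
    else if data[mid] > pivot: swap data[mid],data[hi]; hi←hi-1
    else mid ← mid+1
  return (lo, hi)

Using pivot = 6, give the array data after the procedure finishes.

[4,0,5,-3,2,6,7]

pivot = 6; lo=0, mid=0, hi=6
data[mid]=4<6: swap data[0],data[0]; lo=1,mid=1 → [4,7,0,5,-3,2,6]
data[mid]=7>6: swap data[1],data[6]; hi=5 → [4,6,0,5,-3,2,7]
data[mid]=6=6: mid=2
data[mid]=0<6: swap data[1],data[2]; lo=2,mid=3 → [4,0,6,5,-3,2,7]
data[mid]=5<6: swap data[2],data[3]; lo=3,mid=4 → [4,0,5,6,-3,2,7]
data[mid]=-3<6: swap data[3],data[4]; lo=4,mid=5 → [4,0,5,-3,6,2,7]
data[mid]=2<6: swap data[4],data[5]; lo=5,mid=6 → [4,0,5,-3,2,6,7]
end: lo=5, hi=5; data = [4,0,5,-3,2,6,7]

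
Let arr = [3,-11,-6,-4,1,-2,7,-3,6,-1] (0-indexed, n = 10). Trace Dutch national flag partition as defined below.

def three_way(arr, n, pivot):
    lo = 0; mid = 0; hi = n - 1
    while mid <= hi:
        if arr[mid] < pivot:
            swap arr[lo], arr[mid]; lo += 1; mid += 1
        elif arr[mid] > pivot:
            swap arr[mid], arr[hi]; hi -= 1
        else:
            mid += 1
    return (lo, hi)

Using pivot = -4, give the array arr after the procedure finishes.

[-11,-6,-4,1,-2,7,-3,6,-1,3]

lo=0 mid=0 hi=9
3>-4: swap(0,9), hi=8 ⇒ [-1,-11,-6,-4,1,-2,7,-3,6,3]
-1>-4: swap(0,8), hi=7 ⇒ [6,-11,-6,-4,1,-2,7,-3,-1,3]
6>-4: swap(0,7), hi=6 ⇒ [-3,-11,-6,-4,1,-2,7,6,-1,3]
-3>-4: swap(0,6), hi=5 ⇒ [7,-11,-6,-4,1,-2,-3,6,-1,3]
7>-4: swap(0,5), hi=4 ⇒ [-2,-11,-6,-4,1,7,-3,6,-1,3]
-2>-4: swap(0,4), hi=3 ⇒ [1,-11,-6,-4,-2,7,-3,6,-1,3]
1>-4: swap(0,3), hi=2 ⇒ [-4,-11,-6,1,-2,7,-3,6,-1,3]
-4=-4: mid=1
-11<-4: swap(0,1), lo=1 mid=2 ⇒ [-11,-4,-6,1,-2,7,-3,6,-1,3]
-6<-4: swap(1,2), lo=2 mid=3 ⇒ [-11,-6,-4,1,-2,7,-3,6,-1,3]
done. lo=2 hi=2; arr=[-11,-6,-4,1,-2,7,-3,6,-1,3]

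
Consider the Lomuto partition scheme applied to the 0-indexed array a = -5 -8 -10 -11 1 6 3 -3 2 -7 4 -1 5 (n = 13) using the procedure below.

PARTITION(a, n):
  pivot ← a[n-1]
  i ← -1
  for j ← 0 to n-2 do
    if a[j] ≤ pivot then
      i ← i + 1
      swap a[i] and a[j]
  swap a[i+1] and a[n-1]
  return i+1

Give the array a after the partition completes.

-5 -8 -10 -11 1 3 -3 2 -7 4 -1 5 6

pivot=5, i=-1
j=0: -5≤5, i=0, swap(0,0) ⇒ -5 -8 -10 -11 1 6 3 -3 2 -7 4 -1 5
j=1: -8≤5, i=1, swap(1,1) ⇒ -5 -8 -10 -11 1 6 3 -3 2 -7 4 -1 5
j=2: -10≤5, i=2, swap(2,2) ⇒ -5 -8 -10 -11 1 6 3 -3 2 -7 4 -1 5
j=3: -11≤5, i=3, swap(3,3) ⇒ -5 -8 -10 -11 1 6 3 -3 2 -7 4 -1 5
j=4: 1≤5, i=4, swap(4,4) ⇒ -5 -8 -10 -11 1 6 3 -3 2 -7 4 -1 5
j=5: 6>5, skip
j=6: 3≤5, i=5, swap(5,6) ⇒ -5 -8 -10 -11 1 3 6 -3 2 -7 4 -1 5
j=7: -3≤5, i=6, swap(6,7) ⇒ -5 -8 -10 -11 1 3 -3 6 2 -7 4 -1 5
j=8: 2≤5, i=7, swap(7,8) ⇒ -5 -8 -10 -11 1 3 -3 2 6 -7 4 -1 5
j=9: -7≤5, i=8, swap(8,9) ⇒ -5 -8 -10 -11 1 3 -3 2 -7 6 4 -1 5
j=10: 4≤5, i=9, swap(9,10) ⇒ -5 -8 -10 -11 1 3 -3 2 -7 4 6 -1 5
j=11: -1≤5, i=10, swap(10,11) ⇒ -5 -8 -10 -11 1 3 -3 2 -7 4 -1 6 5
swap(11,12) ⇒ -5 -8 -10 -11 1 3 -3 2 -7 4 -1 5 6; return 11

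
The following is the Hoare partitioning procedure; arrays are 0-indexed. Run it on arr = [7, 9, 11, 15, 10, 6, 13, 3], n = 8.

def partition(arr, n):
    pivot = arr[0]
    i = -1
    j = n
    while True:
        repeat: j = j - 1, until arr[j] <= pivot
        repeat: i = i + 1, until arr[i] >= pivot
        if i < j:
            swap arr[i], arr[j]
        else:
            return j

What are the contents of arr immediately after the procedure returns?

pivot=7
j stops at 7 (3), i stops at 0 (7); swap ⇒ [3, 9, 11, 15, 10, 6, 13, 7]
j stops at 5 (6), i stops at 1 (9); swap ⇒ [3, 6, 11, 15, 10, 9, 13, 7]
j stops at 1, i stops at 2; i≥j ⇒ return 1. arr=[3, 6, 11, 15, 10, 9, 13, 7]

[3, 6, 11, 15, 10, 9, 13, 7]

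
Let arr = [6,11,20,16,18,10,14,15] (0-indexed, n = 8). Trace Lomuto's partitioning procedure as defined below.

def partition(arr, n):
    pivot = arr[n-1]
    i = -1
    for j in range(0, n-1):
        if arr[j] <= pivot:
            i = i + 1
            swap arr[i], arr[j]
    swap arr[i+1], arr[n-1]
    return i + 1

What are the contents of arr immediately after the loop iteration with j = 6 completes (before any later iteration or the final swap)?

pivot=15, i=-1
j=0: 6≤15, i=0, swap(0,0) ⇒ [6,11,20,16,18,10,14,15]
j=1: 11≤15, i=1, swap(1,1) ⇒ [6,11,20,16,18,10,14,15]
j=2: 20>15, skip
j=3: 16>15, skip
j=4: 18>15, skip
j=5: 10≤15, i=2, swap(2,5) ⇒ [6,11,10,16,18,20,14,15]
j=6: 14≤15, i=3, swap(3,6) ⇒ [6,11,10,14,18,20,16,15]
(after j=6) arr = [6,11,10,14,18,20,16,15]

[6,11,10,14,18,20,16,15]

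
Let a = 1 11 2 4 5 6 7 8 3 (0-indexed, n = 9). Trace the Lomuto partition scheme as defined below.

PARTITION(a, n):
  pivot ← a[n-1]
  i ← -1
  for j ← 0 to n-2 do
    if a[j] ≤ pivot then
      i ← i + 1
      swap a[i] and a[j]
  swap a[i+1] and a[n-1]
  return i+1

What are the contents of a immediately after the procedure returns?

pivot = a[8] = 3; i = -1
j=0: a[0]=1 ≤ 3 → i=0, swap a[0],a[0] (no change) → 1 11 2 4 5 6 7 8 3
j=1: a[1]=11 > 3 → no swap
j=2: a[2]=2 ≤ 3 → i=1, swap a[1],a[2] → 1 2 11 4 5 6 7 8 3
j=3: a[3]=4 > 3 → no swap
j=4: a[4]=5 > 3 → no swap
j=5: a[5]=6 > 3 → no swap
j=6: a[6]=7 > 3 → no swap
j=7: a[7]=8 > 3 → no swap
final swap a[2],a[8] → 1 2 3 4 5 6 7 8 11; return 2

1 2 3 4 5 6 7 8 11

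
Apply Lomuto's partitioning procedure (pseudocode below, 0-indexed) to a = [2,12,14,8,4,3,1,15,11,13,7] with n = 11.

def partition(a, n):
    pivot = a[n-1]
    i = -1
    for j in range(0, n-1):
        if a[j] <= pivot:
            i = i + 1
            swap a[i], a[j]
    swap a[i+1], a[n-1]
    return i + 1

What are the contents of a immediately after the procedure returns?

[2,4,3,1,7,14,8,15,11,13,12]

pivot = a[10] = 7; i = -1
j=0: a[0]=2 ≤ 7 → i=0, swap a[0],a[0] (no change) → [2,12,14,8,4,3,1,15,11,13,7]
j=1: a[1]=12 > 7 → no swap
j=2: a[2]=14 > 7 → no swap
j=3: a[3]=8 > 7 → no swap
j=4: a[4]=4 ≤ 7 → i=1, swap a[1],a[4] → [2,4,14,8,12,3,1,15,11,13,7]
j=5: a[5]=3 ≤ 7 → i=2, swap a[2],a[5] → [2,4,3,8,12,14,1,15,11,13,7]
j=6: a[6]=1 ≤ 7 → i=3, swap a[3],a[6] → [2,4,3,1,12,14,8,15,11,13,7]
j=7: a[7]=15 > 7 → no swap
j=8: a[8]=11 > 7 → no swap
j=9: a[9]=13 > 7 → no swap
final swap a[4],a[10] → [2,4,3,1,7,14,8,15,11,13,12]; return 4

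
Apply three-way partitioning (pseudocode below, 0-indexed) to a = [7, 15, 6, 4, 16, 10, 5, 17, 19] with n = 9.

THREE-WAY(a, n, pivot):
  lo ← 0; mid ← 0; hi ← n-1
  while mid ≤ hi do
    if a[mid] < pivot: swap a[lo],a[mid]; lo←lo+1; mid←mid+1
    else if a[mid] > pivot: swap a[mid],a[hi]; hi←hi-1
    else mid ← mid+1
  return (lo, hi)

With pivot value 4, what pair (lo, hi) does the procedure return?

pivot = 4; lo=0, mid=0, hi=8
a[mid]=7>4: swap a[0],a[8]; hi=7 → [19, 15, 6, 4, 16, 10, 5, 17, 7]
a[mid]=19>4: swap a[0],a[7]; hi=6 → [17, 15, 6, 4, 16, 10, 5, 19, 7]
a[mid]=17>4: swap a[0],a[6]; hi=5 → [5, 15, 6, 4, 16, 10, 17, 19, 7]
a[mid]=5>4: swap a[0],a[5]; hi=4 → [10, 15, 6, 4, 16, 5, 17, 19, 7]
a[mid]=10>4: swap a[0],a[4]; hi=3 → [16, 15, 6, 4, 10, 5, 17, 19, 7]
a[mid]=16>4: swap a[0],a[3]; hi=2 → [4, 15, 6, 16, 10, 5, 17, 19, 7]
a[mid]=4=4: mid=1
a[mid]=15>4: swap a[1],a[2]; hi=1 → [4, 6, 15, 16, 10, 5, 17, 19, 7]
a[mid]=6>4: swap a[1],a[1]; hi=0 → [4, 6, 15, 16, 10, 5, 17, 19, 7]
end: lo=0, hi=0; a = [4, 6, 15, 16, 10, 5, 17, 19, 7]

(0, 0)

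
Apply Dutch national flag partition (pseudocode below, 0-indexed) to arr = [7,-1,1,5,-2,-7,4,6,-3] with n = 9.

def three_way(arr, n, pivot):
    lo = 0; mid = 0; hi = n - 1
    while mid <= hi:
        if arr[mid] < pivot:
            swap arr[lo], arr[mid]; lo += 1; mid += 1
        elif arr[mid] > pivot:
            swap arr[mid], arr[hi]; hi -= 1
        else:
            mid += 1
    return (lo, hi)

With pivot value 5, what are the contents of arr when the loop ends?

lo=0 mid=0 hi=8
7>5: swap(0,8), hi=7 ⇒ [-3,-1,1,5,-2,-7,4,6,7]
-3<5: swap(0,0), lo=1 mid=1 ⇒ [-3,-1,1,5,-2,-7,4,6,7]
-1<5: swap(1,1), lo=2 mid=2 ⇒ [-3,-1,1,5,-2,-7,4,6,7]
1<5: swap(2,2), lo=3 mid=3 ⇒ [-3,-1,1,5,-2,-7,4,6,7]
5=5: mid=4
-2<5: swap(3,4), lo=4 mid=5 ⇒ [-3,-1,1,-2,5,-7,4,6,7]
-7<5: swap(4,5), lo=5 mid=6 ⇒ [-3,-1,1,-2,-7,5,4,6,7]
4<5: swap(5,6), lo=6 mid=7 ⇒ [-3,-1,1,-2,-7,4,5,6,7]
6>5: swap(7,7), hi=6 ⇒ [-3,-1,1,-2,-7,4,5,6,7]
done. lo=6 hi=6; arr=[-3,-1,1,-2,-7,4,5,6,7]

[-3,-1,1,-2,-7,4,5,6,7]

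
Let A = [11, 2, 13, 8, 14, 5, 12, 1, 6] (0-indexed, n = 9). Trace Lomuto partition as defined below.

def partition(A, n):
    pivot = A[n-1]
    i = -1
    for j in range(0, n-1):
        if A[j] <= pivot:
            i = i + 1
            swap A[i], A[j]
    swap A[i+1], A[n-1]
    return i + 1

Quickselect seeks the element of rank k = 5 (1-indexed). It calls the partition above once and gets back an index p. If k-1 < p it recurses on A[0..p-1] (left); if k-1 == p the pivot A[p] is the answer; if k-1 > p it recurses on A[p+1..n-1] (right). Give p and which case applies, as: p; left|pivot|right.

pivot = A[8] = 6; i = -1
j=0: A[0]=11 > 6 → no swap
j=1: A[1]=2 ≤ 6 → i=0, swap A[0],A[1] → [2, 11, 13, 8, 14, 5, 12, 1, 6]
j=2: A[2]=13 > 6 → no swap
j=3: A[3]=8 > 6 → no swap
j=4: A[4]=14 > 6 → no swap
j=5: A[5]=5 ≤ 6 → i=1, swap A[1],A[5] → [2, 5, 13, 8, 14, 11, 12, 1, 6]
j=6: A[6]=12 > 6 → no swap
j=7: A[7]=1 ≤ 6 → i=2, swap A[2],A[7] → [2, 5, 1, 8, 14, 11, 12, 13, 6]
final swap A[3],A[8] → [2, 5, 1, 6, 14, 11, 12, 13, 8]; return 3
p = 3; k-1 = 4 > 3 ⇒ right

3; right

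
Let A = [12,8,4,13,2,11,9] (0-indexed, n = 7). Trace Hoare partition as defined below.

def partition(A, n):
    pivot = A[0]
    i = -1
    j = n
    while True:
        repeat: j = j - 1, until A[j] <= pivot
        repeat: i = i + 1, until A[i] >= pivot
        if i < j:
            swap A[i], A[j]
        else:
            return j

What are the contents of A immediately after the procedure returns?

pivot=12
j stops at 6 (9), i stops at 0 (12); swap ⇒ [9,8,4,13,2,11,12]
j stops at 5 (11), i stops at 3 (13); swap ⇒ [9,8,4,11,2,13,12]
j stops at 4, i stops at 5; i≥j ⇒ return 4. A=[9,8,4,11,2,13,12]

[9,8,4,11,2,13,12]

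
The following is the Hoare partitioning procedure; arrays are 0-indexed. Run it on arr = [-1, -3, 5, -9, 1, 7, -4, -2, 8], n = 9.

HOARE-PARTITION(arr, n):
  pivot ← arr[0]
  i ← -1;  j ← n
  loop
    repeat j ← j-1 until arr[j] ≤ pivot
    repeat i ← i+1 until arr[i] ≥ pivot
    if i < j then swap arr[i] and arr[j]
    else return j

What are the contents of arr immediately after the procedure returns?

[-2, -3, -4, -9, 1, 7, 5, -1, 8]

pivot = arr[0] = -1; i = -1, j = 9
j→7 (arr[7]=-2≤-1), i→0 (arr[0]=-1≥-1); i<j, swap → [-2, -3, 5, -9, 1, 7, -4, -1, 8]
j→6 (arr[6]=-4≤-1), i→2 (arr[2]=5≥-1); i<j, swap → [-2, -3, -4, -9, 1, 7, 5, -1, 8]
j→3, i→4; i≥j, return j=3. arr = [-2, -3, -4, -9, 1, 7, 5, -1, 8]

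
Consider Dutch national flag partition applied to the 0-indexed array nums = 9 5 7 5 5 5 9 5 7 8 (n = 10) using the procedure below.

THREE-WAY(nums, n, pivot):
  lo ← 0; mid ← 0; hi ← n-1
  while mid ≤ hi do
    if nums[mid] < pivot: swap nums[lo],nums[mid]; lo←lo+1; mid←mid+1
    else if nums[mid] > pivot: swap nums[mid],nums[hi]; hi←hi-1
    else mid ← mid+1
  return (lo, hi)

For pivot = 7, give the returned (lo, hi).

pivot = 7; lo=0, mid=0, hi=9
nums[mid]=9>7: swap nums[0],nums[9]; hi=8 → 8 5 7 5 5 5 9 5 7 9
nums[mid]=8>7: swap nums[0],nums[8]; hi=7 → 7 5 7 5 5 5 9 5 8 9
nums[mid]=7=7: mid=1
nums[mid]=5<7: swap nums[0],nums[1]; lo=1,mid=2 → 5 7 7 5 5 5 9 5 8 9
nums[mid]=7=7: mid=3
nums[mid]=5<7: swap nums[1],nums[3]; lo=2,mid=4 → 5 5 7 7 5 5 9 5 8 9
nums[mid]=5<7: swap nums[2],nums[4]; lo=3,mid=5 → 5 5 5 7 7 5 9 5 8 9
nums[mid]=5<7: swap nums[3],nums[5]; lo=4,mid=6 → 5 5 5 5 7 7 9 5 8 9
nums[mid]=9>7: swap nums[6],nums[7]; hi=6 → 5 5 5 5 7 7 5 9 8 9
nums[mid]=5<7: swap nums[4],nums[6]; lo=5,mid=7 → 5 5 5 5 5 7 7 9 8 9
end: lo=5, hi=6; nums = 5 5 5 5 5 7 7 9 8 9

(5, 6)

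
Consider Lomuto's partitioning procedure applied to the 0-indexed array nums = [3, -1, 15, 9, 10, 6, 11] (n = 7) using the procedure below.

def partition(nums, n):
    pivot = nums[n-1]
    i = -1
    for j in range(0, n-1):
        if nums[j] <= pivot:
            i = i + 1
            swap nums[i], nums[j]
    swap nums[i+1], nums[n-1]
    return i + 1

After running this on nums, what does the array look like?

[3, -1, 9, 10, 6, 11, 15]

pivot = nums[6] = 11; i = -1
j=0: nums[0]=3 ≤ 11 → i=0, swap nums[0],nums[0] (no change) → [3, -1, 15, 9, 10, 6, 11]
j=1: nums[1]=-1 ≤ 11 → i=1, swap nums[1],nums[1] (no change) → [3, -1, 15, 9, 10, 6, 11]
j=2: nums[2]=15 > 11 → no swap
j=3: nums[3]=9 ≤ 11 → i=2, swap nums[2],nums[3] → [3, -1, 9, 15, 10, 6, 11]
j=4: nums[4]=10 ≤ 11 → i=3, swap nums[3],nums[4] → [3, -1, 9, 10, 15, 6, 11]
j=5: nums[5]=6 ≤ 11 → i=4, swap nums[4],nums[5] → [3, -1, 9, 10, 6, 15, 11]
final swap nums[5],nums[6] → [3, -1, 9, 10, 6, 11, 15]; return 5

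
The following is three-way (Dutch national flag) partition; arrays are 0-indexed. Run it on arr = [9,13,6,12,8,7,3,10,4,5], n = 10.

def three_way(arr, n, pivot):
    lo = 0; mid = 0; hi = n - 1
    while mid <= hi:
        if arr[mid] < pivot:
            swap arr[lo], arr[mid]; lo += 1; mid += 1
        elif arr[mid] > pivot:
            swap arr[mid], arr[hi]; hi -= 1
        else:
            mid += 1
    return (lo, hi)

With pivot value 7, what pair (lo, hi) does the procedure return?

(4, 4)

pivot = 7; lo=0, mid=0, hi=9
arr[mid]=9>7: swap arr[0],arr[9]; hi=8 → [5,13,6,12,8,7,3,10,4,9]
arr[mid]=5<7: swap arr[0],arr[0]; lo=1,mid=1 → [5,13,6,12,8,7,3,10,4,9]
arr[mid]=13>7: swap arr[1],arr[8]; hi=7 → [5,4,6,12,8,7,3,10,13,9]
arr[mid]=4<7: swap arr[1],arr[1]; lo=2,mid=2 → [5,4,6,12,8,7,3,10,13,9]
arr[mid]=6<7: swap arr[2],arr[2]; lo=3,mid=3 → [5,4,6,12,8,7,3,10,13,9]
arr[mid]=12>7: swap arr[3],arr[7]; hi=6 → [5,4,6,10,8,7,3,12,13,9]
arr[mid]=10>7: swap arr[3],arr[6]; hi=5 → [5,4,6,3,8,7,10,12,13,9]
arr[mid]=3<7: swap arr[3],arr[3]; lo=4,mid=4 → [5,4,6,3,8,7,10,12,13,9]
arr[mid]=8>7: swap arr[4],arr[5]; hi=4 → [5,4,6,3,7,8,10,12,13,9]
arr[mid]=7=7: mid=5
end: lo=4, hi=4; arr = [5,4,6,3,7,8,10,12,13,9]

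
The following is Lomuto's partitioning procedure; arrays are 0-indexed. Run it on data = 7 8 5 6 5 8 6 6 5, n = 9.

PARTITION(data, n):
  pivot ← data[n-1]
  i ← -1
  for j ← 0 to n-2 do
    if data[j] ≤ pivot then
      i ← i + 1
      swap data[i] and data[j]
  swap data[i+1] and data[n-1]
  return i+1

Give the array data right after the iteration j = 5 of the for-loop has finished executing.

pivot=5, i=-1
j=0: 7>5, skip
j=1: 8>5, skip
j=2: 5≤5, i=0, swap(0,2) ⇒ 5 8 7 6 5 8 6 6 5
j=3: 6>5, skip
j=4: 5≤5, i=1, swap(1,4) ⇒ 5 5 7 6 8 8 6 6 5
j=5: 8>5, skip
(after j=5) data = 5 5 7 6 8 8 6 6 5

5 5 7 6 8 8 6 6 5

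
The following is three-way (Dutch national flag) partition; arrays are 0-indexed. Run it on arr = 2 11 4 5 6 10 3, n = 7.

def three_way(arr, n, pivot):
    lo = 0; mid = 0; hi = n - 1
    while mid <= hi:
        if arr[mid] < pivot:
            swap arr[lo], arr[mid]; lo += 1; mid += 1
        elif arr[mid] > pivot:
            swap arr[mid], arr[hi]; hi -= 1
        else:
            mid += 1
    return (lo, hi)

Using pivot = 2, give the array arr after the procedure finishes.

2 4 5 6 10 3 11

pivot = 2; lo=0, mid=0, hi=6
arr[mid]=2=2: mid=1
arr[mid]=11>2: swap arr[1],arr[6]; hi=5 → 2 3 4 5 6 10 11
arr[mid]=3>2: swap arr[1],arr[5]; hi=4 → 2 10 4 5 6 3 11
arr[mid]=10>2: swap arr[1],arr[4]; hi=3 → 2 6 4 5 10 3 11
arr[mid]=6>2: swap arr[1],arr[3]; hi=2 → 2 5 4 6 10 3 11
arr[mid]=5>2: swap arr[1],arr[2]; hi=1 → 2 4 5 6 10 3 11
arr[mid]=4>2: swap arr[1],arr[1]; hi=0 → 2 4 5 6 10 3 11
end: lo=0, hi=0; arr = 2 4 5 6 10 3 11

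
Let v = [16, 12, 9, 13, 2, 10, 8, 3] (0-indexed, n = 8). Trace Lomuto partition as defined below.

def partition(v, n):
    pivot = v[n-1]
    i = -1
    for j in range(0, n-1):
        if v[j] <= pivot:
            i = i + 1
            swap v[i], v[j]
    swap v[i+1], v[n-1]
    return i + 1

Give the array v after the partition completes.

[2, 3, 9, 13, 16, 10, 8, 12]

pivot=3, i=-1
j=0: 16>3, skip
j=1: 12>3, skip
j=2: 9>3, skip
j=3: 13>3, skip
j=4: 2≤3, i=0, swap(0,4) ⇒ [2, 12, 9, 13, 16, 10, 8, 3]
j=5: 10>3, skip
j=6: 8>3, skip
swap(1,7) ⇒ [2, 3, 9, 13, 16, 10, 8, 12]; return 1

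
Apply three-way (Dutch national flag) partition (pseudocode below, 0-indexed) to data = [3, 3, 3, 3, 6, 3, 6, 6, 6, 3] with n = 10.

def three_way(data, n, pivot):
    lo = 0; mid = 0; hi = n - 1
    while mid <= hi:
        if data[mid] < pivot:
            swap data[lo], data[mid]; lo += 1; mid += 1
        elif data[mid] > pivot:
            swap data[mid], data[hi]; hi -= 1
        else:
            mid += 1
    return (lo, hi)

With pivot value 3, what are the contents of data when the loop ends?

pivot = 3; lo=0, mid=0, hi=9
data[mid]=3=3: mid=1
data[mid]=3=3: mid=2
data[mid]=3=3: mid=3
data[mid]=3=3: mid=4
data[mid]=6>3: swap data[4],data[9]; hi=8 → [3, 3, 3, 3, 3, 3, 6, 6, 6, 6]
data[mid]=3=3: mid=5
data[mid]=3=3: mid=6
data[mid]=6>3: swap data[6],data[8]; hi=7 → [3, 3, 3, 3, 3, 3, 6, 6, 6, 6]
data[mid]=6>3: swap data[6],data[7]; hi=6 → [3, 3, 3, 3, 3, 3, 6, 6, 6, 6]
data[mid]=6>3: swap data[6],data[6]; hi=5 → [3, 3, 3, 3, 3, 3, 6, 6, 6, 6]
end: lo=0, hi=5; data = [3, 3, 3, 3, 3, 3, 6, 6, 6, 6]

[3, 3, 3, 3, 3, 3, 6, 6, 6, 6]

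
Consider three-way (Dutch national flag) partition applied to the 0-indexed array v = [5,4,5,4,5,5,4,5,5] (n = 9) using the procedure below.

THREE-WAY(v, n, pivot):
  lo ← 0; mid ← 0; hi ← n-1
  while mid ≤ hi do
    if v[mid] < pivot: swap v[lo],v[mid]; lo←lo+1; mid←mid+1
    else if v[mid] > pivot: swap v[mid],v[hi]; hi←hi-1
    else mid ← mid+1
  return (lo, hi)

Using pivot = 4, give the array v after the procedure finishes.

[4,4,4,5,5,5,5,5,5]

pivot = 4; lo=0, mid=0, hi=8
v[mid]=5>4: swap v[0],v[8]; hi=7 → [5,4,5,4,5,5,4,5,5]
v[mid]=5>4: swap v[0],v[7]; hi=6 → [5,4,5,4,5,5,4,5,5]
v[mid]=5>4: swap v[0],v[6]; hi=5 → [4,4,5,4,5,5,5,5,5]
v[mid]=4=4: mid=1
v[mid]=4=4: mid=2
v[mid]=5>4: swap v[2],v[5]; hi=4 → [4,4,5,4,5,5,5,5,5]
v[mid]=5>4: swap v[2],v[4]; hi=3 → [4,4,5,4,5,5,5,5,5]
v[mid]=5>4: swap v[2],v[3]; hi=2 → [4,4,4,5,5,5,5,5,5]
v[mid]=4=4: mid=3
end: lo=0, hi=2; v = [4,4,4,5,5,5,5,5,5]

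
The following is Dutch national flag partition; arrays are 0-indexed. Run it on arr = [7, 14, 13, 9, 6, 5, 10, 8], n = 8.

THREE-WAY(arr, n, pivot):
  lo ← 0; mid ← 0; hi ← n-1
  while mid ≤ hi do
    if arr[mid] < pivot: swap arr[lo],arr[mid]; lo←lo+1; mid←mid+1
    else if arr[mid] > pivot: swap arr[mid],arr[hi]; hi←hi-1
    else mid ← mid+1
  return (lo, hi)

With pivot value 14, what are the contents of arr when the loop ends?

pivot = 14; lo=0, mid=0, hi=7
arr[mid]=7<14: swap arr[0],arr[0]; lo=1,mid=1 → [7, 14, 13, 9, 6, 5, 10, 8]
arr[mid]=14=14: mid=2
arr[mid]=13<14: swap arr[1],arr[2]; lo=2,mid=3 → [7, 13, 14, 9, 6, 5, 10, 8]
arr[mid]=9<14: swap arr[2],arr[3]; lo=3,mid=4 → [7, 13, 9, 14, 6, 5, 10, 8]
arr[mid]=6<14: swap arr[3],arr[4]; lo=4,mid=5 → [7, 13, 9, 6, 14, 5, 10, 8]
arr[mid]=5<14: swap arr[4],arr[5]; lo=5,mid=6 → [7, 13, 9, 6, 5, 14, 10, 8]
arr[mid]=10<14: swap arr[5],arr[6]; lo=6,mid=7 → [7, 13, 9, 6, 5, 10, 14, 8]
arr[mid]=8<14: swap arr[6],arr[7]; lo=7,mid=8 → [7, 13, 9, 6, 5, 10, 8, 14]
end: lo=7, hi=7; arr = [7, 13, 9, 6, 5, 10, 8, 14]

[7, 13, 9, 6, 5, 10, 8, 14]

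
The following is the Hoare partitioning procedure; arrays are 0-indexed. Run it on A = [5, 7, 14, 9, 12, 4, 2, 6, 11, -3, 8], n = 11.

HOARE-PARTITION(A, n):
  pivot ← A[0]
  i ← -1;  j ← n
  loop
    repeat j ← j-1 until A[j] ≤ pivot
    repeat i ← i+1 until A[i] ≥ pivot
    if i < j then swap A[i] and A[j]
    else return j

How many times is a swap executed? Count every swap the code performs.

3

pivot = A[0] = 5; i = -1, j = 11
j→9 (A[9]=-3≤5), i→0 (A[0]=5≥5); i<j, swap → [-3, 7, 14, 9, 12, 4, 2, 6, 11, 5, 8]
j→6 (A[6]=2≤5), i→1 (A[1]=7≥5); i<j, swap → [-3, 2, 14, 9, 12, 4, 7, 6, 11, 5, 8]
j→5 (A[5]=4≤5), i→2 (A[2]=14≥5); i<j, swap → [-3, 2, 4, 9, 12, 14, 7, 6, 11, 5, 8]
j→2, i→3; i≥j, return j=2. A = [-3, 2, 4, 9, 12, 14, 7, 6, 11, 5, 8]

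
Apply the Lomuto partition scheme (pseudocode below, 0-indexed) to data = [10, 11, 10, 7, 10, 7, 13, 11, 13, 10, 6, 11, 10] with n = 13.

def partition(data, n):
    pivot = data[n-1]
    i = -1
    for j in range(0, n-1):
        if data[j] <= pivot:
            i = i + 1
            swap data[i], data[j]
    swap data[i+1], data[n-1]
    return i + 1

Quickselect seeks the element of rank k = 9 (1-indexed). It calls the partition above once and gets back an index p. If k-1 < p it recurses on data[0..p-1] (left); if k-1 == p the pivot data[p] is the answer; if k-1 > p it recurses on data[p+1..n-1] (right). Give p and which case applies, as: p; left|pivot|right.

pivot = data[12] = 10; i = -1
j=0: data[0]=10 ≤ 10 → i=0, swap data[0],data[0] (no change) → [10, 11, 10, 7, 10, 7, 13, 11, 13, 10, 6, 11, 10]
j=1: data[1]=11 > 10 → no swap
j=2: data[2]=10 ≤ 10 → i=1, swap data[1],data[2] → [10, 10, 11, 7, 10, 7, 13, 11, 13, 10, 6, 11, 10]
j=3: data[3]=7 ≤ 10 → i=2, swap data[2],data[3] → [10, 10, 7, 11, 10, 7, 13, 11, 13, 10, 6, 11, 10]
j=4: data[4]=10 ≤ 10 → i=3, swap data[3],data[4] → [10, 10, 7, 10, 11, 7, 13, 11, 13, 10, 6, 11, 10]
j=5: data[5]=7 ≤ 10 → i=4, swap data[4],data[5] → [10, 10, 7, 10, 7, 11, 13, 11, 13, 10, 6, 11, 10]
j=6: data[6]=13 > 10 → no swap
j=7: data[7]=11 > 10 → no swap
j=8: data[8]=13 > 10 → no swap
j=9: data[9]=10 ≤ 10 → i=5, swap data[5],data[9] → [10, 10, 7, 10, 7, 10, 13, 11, 13, 11, 6, 11, 10]
j=10: data[10]=6 ≤ 10 → i=6, swap data[6],data[10] → [10, 10, 7, 10, 7, 10, 6, 11, 13, 11, 13, 11, 10]
j=11: data[11]=11 > 10 → no swap
final swap data[7],data[12] → [10, 10, 7, 10, 7, 10, 6, 10, 13, 11, 13, 11, 11]; return 7
p = 7; k-1 = 8 > 7 ⇒ right

7; right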